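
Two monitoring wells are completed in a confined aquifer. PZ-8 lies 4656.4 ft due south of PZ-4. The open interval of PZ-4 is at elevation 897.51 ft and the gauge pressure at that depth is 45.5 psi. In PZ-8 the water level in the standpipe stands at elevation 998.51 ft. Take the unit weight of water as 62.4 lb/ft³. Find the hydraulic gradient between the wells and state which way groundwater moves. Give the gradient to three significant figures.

i ≈ 0.000859; groundwater flows toward the south

Pressure head at PZ-4: ψ = 144·P/γ = 144 × 45.5 / 62.4 = 105.00 ft.
Total head at PZ-4: h = z + ψ = 897.51 + 105.00 = 1002.51 ft.
Total head at PZ-8: h = 998.51 ft (water level in the piezometer is the total head).
Head difference: h(PZ-4) − h(PZ-8) = 1002.51 − 998.51 = 4.00 ft.
Hydraulic gradient: i = |Δh| / L = 4.00 / 4656.4 = 0.000859.
Flow is from higher to lower head: from PZ-4 toward PZ-8, i.e. toward the south.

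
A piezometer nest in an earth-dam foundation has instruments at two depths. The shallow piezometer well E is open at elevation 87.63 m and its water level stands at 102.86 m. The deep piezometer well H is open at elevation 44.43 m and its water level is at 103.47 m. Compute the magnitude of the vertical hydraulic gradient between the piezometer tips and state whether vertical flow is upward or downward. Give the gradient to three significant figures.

|i_v| ≈ 0.0141; vertical flow is upward

Total head at well E: h = 102.86 m (water level in the standpipe).
Total head at well H: h = 103.47 m.
Δh = h(well E) − h(well H) = 102.86 − 103.47 = -0.61 m.
Vertical separation Δz = 87.63 − 44.43 = 43.20 m.
|i_v| = |Δh| / Δz = 0.61 / 43.20 = 0.0141.
Head is higher in the deep piezometer, so vertical flow is upward (discharge condition).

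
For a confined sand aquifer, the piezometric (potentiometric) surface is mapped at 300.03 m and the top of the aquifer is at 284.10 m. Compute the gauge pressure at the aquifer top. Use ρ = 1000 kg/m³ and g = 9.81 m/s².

Pressure head at the aquifer top: ψ = h − z = 300.03 − 284.10 = 15.93 m.
P = ρgψ = 1000 × 9.81 × 15.93 = 156273 Pa ≈ 156 kPa.

P ≈ 156 kPa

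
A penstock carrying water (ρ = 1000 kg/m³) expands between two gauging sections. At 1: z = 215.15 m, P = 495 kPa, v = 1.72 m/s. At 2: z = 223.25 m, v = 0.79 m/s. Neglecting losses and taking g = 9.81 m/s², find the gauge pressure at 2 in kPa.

Pressure head at 1: ψ₁ = P₁/(ρg) = 495×1000 / (1000 × 9.81) = 50.46 m.
Velocity heads: v₁²/2g = 1.72²/19.62 = 0.151 m; v₂²/2g = 0.79²/19.62 = 0.032 m.
Total head H = z₁ + ψ₁ + v₁²/2g = 215.15 + 50.46 + 0.151 = 265.76 m.
ψ₂ = H − z₂ − v₂²/2g = 265.76 − 223.25 − 0.032 = 42.48 m.
P₂ = ρgψ₂ = 1000 × 9.81 × 42.48 ≈ 417 kPa.

P₂ ≈ 417 kPa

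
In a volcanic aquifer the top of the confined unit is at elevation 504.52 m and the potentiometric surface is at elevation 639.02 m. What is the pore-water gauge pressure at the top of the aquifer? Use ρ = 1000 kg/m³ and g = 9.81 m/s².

P ≈ 1320 kPa

Pressure head at the aquifer top: ψ = h − z = 639.02 − 504.52 = 134.50 m.
P = ρgψ = 1000 × 9.81 × 134.50 = 1319445 Pa ≈ 1320 kPa.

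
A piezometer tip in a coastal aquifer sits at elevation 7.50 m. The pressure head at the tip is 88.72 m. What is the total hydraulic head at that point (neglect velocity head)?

h = z + ψ = 7.50 + 88.72 = 96.22 m.

h ≈ 96.22 m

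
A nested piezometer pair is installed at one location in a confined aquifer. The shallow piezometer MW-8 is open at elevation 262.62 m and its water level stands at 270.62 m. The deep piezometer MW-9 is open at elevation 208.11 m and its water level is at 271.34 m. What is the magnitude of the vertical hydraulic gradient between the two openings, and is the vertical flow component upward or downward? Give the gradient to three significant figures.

|i_v| ≈ 0.0132; vertical flow is upward

Total head at MW-8: h = 270.62 m (water level in the standpipe).
Total head at MW-9: h = 271.34 m.
Δh = h(MW-8) − h(MW-9) = 270.62 − 271.34 = -0.72 m.
Vertical separation Δz = 262.62 − 208.11 = 54.51 m.
|i_v| = |Δh| / Δz = 0.72 / 54.51 = 0.0132.
Head is higher in the deep piezometer, so vertical flow is upward (discharge condition).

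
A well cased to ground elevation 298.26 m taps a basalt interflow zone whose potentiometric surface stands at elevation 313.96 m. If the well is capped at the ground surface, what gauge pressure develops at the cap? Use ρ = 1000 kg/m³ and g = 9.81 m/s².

P ≈ 154 kPa

Head above the cap: Δh = 313.96 − 298.26 = 15.70 m.
P = ρgΔh = 1000 × 9.81 × 15.70 = 154017 Pa ≈ 154 kPa.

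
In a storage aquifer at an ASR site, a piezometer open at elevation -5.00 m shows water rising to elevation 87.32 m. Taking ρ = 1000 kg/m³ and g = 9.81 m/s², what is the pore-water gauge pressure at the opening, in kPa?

P ≈ 906 kPa

Pressure head ψ = h − z = 87.32 − (-5.00) = 92.32 m.
P = ρgψ = 1000 × 9.81 × 92.32 = 905659 Pa ≈ 906 kPa.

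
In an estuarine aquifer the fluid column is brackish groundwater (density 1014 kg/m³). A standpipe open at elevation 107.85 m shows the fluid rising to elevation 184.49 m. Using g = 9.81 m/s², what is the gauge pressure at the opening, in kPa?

P ≈ 762 kPa

Pressure head ψ = h − z = 184.49 − 107.85 = 76.64 m.
P = ρgψ = 1014 × 9.81 × 76.64 = 762364 Pa ≈ 762 kPa.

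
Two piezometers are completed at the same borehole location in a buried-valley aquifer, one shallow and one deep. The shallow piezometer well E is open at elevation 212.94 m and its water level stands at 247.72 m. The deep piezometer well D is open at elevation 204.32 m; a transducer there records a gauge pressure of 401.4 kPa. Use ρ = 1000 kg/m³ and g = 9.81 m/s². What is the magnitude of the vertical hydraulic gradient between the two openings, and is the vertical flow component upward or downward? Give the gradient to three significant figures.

|i_v| ≈ 0.288; vertical flow is downward

Total head at well E: h = 247.72 m (water level in the standpipe).
Pressure head at well D: ψ = P/(ρg) = 401.4×1000 / (1000 × 9.81) = 40.92 m.
Total head at well D: h = z + ψ = 204.32 + 40.92 = 245.24 m.
Δh = h(well E) − h(well D) = 247.72 − 245.24 = 2.48 m.
Vertical separation Δz = 212.94 − 204.32 = 8.62 m.
|i_v| = |Δh| / Δz = 2.48 / 8.62 = 0.288.
Head is higher in the shallow piezometer, so vertical flow is downward (recharge condition).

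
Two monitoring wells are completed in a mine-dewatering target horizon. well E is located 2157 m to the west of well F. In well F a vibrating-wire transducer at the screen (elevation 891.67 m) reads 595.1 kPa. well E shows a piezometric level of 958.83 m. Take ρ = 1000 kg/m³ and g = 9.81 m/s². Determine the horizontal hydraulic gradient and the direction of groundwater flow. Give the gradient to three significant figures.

i ≈ 0.00301; groundwater flows toward the east

Pressure head at well F: ψ = P/(ρg) = 595.1×1000 / (1000 × 9.81) = 60.66 m.
Total head at well F: h = z + ψ = 891.67 + 60.66 = 952.33 m.
Total head at well E: h = 958.83 m (water level in the piezometer is the total head).
Head difference: h(well F) − h(well E) = 952.33 − 958.83 = -6.50 m.
Hydraulic gradient: i = |Δh| / L = 6.50 / 2157 = 0.00301.
Flow is from higher to lower head: from well E toward well F, i.e. toward the east.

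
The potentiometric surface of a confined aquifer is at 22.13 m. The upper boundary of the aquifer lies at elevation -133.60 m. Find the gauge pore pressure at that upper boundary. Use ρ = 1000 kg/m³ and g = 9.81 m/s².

Pressure head at the aquifer top: ψ = h − z = 22.13 − (-133.60) = 155.73 m.
P = ρgψ = 1000 × 9.81 × 155.73 = 1527711 Pa ≈ 1530 kPa.

P ≈ 1530 kPa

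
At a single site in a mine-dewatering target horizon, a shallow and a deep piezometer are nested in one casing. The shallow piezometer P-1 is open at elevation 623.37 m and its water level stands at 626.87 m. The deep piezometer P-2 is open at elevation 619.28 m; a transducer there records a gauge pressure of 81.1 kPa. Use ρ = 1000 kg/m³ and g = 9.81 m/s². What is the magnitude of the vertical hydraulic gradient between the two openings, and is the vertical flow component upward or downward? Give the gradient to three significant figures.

Total head at P-1: h = 626.87 m (water level in the standpipe).
Pressure head at P-2: ψ = P/(ρg) = 81.1×1000 / (1000 × 9.81) = 8.27 m.
Total head at P-2: h = z + ψ = 619.28 + 8.27 = 627.55 m.
Δh = h(P-1) − h(P-2) = 626.87 − 627.55 = -0.68 m.
Vertical separation Δz = 623.37 − 619.28 = 4.09 m.
|i_v| = |Δh| / Δz = 0.68 / 4.09 = 0.166.
Head is higher in the deep piezometer, so vertical flow is upward (discharge condition).

|i_v| ≈ 0.166; vertical flow is upward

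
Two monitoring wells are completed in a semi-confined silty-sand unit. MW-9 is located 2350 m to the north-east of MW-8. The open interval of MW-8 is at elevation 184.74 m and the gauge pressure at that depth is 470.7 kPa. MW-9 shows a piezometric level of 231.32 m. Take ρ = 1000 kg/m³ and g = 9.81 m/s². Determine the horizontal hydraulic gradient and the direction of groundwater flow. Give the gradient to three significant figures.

i ≈ 0.000596; groundwater flows toward the north-east

Pressure head at MW-8: ψ = P/(ρg) = 470.7×1000 / (1000 × 9.81) = 47.98 m.
Total head at MW-8: h = z + ψ = 184.74 + 47.98 = 232.72 m.
Total head at MW-9: h = 231.32 m (water level in the piezometer is the total head).
Head difference: h(MW-8) − h(MW-9) = 232.72 − 231.32 = 1.40 m.
Hydraulic gradient: i = |Δh| / L = 1.40 / 2350 = 0.000596.
Flow is from higher to lower head: from MW-8 toward MW-9, i.e. toward the north-east.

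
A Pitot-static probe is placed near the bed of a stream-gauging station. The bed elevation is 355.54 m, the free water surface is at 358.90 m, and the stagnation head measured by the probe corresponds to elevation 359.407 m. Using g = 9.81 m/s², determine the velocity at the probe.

Near the bed, under hydrostatic conditions, the piezometric head (z + ψ) equals the free-surface elevation, 358.90 m.
Velocity head = total − piezometric = 359.407 − 358.90 = 0.507 m.
v = √(2g·h_v) = √(2 × 9.81 × 0.507) = 3.15 m/s.

v ≈ 3.15 m/s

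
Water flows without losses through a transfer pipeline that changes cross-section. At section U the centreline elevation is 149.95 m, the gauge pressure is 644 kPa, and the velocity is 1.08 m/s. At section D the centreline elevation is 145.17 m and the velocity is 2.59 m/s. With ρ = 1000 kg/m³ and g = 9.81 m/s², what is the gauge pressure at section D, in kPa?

Pressure head at U: ψ₁ = P₁/(ρg) = 644×1000 / (1000 × 9.81) = 65.65 m.
Velocity heads: v₁²/2g = 1.08²/19.62 = 0.059 m; v₂²/2g = 2.59²/19.62 = 0.342 m.
Total head H = z₁ + ψ₁ + v₁²/2g = 149.95 + 65.65 + 0.059 = 215.66 m.
ψ₂ = H − z₂ − v₂²/2g = 215.66 − 145.17 − 0.342 = 70.15 m.
P₂ = ρgψ₂ = 1000 × 9.81 × 70.15 ≈ 688 kPa.

P₂ ≈ 688 kPa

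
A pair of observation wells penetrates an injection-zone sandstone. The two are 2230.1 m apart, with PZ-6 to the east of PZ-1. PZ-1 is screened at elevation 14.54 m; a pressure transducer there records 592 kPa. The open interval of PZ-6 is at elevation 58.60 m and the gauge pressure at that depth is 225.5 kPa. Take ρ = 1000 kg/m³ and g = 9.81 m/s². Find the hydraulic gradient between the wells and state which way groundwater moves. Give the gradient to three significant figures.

i ≈ 0.00300; groundwater flows toward the west

Pressure head at PZ-1: ψ = P/(ρg) = 592×1000 / (1000 × 9.81) = 60.35 m.
Total head at PZ-1: h = z + ψ = 14.54 + 60.35 = 74.89 m.
Pressure head at PZ-6: ψ = P/(ρg) = 225.5×1000 / (1000 × 9.81) = 22.99 m.
Total head at PZ-6: h = z + ψ = 58.60 + 22.99 = 81.59 m.
Head difference: h(PZ-1) − h(PZ-6) = 74.89 − 81.59 = -6.70 m.
Hydraulic gradient: i = |Δh| / L = 6.70 / 2230.1 = 0.00300.
Flow is from higher to lower head: from PZ-6 toward PZ-1, i.e. toward the west.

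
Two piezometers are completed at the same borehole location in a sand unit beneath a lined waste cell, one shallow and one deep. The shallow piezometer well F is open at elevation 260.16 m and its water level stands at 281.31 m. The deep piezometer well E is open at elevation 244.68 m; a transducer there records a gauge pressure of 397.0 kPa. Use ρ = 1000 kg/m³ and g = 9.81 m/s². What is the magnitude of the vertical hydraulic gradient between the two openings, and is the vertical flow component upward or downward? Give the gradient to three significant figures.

|i_v| ≈ 0.248; vertical flow is upward

Total head at well F: h = 281.31 m (water level in the standpipe).
Pressure head at well E: ψ = P/(ρg) = 397.0×1000 / (1000 × 9.81) = 40.47 m.
Total head at well E: h = z + ψ = 244.68 + 40.47 = 285.15 m.
Δh = h(well F) − h(well E) = 281.31 − 285.15 = -3.84 m.
Vertical separation Δz = 260.16 − 244.68 = 15.48 m.
|i_v| = |Δh| / Δz = 3.84 / 15.48 = 0.248.
Head is higher in the deep piezometer, so vertical flow is upward (discharge condition).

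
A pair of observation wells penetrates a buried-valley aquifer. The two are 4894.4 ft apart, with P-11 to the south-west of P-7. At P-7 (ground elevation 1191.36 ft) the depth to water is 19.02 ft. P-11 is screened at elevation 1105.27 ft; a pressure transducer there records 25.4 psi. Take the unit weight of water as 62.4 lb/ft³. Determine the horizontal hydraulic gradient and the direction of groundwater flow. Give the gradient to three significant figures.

i ≈ 0.00173; groundwater flows toward the south-west

Total head at P-7: h = 1191.36 − 19.02 = 1172.34 ft.
Pressure head at P-11: ψ = 144·P/γ = 144 × 25.4 / 62.4 = 58.62 ft.
Total head at P-11: h = z + ψ = 1105.27 + 58.62 = 1163.89 ft.
Head difference: h(P-7) − h(P-11) = 1172.34 − 1163.89 = 8.45 ft.
Hydraulic gradient: i = |Δh| / L = 8.45 / 4894.4 = 0.00173.
Flow is from higher to lower head: from P-7 toward P-11, i.e. toward the south-west.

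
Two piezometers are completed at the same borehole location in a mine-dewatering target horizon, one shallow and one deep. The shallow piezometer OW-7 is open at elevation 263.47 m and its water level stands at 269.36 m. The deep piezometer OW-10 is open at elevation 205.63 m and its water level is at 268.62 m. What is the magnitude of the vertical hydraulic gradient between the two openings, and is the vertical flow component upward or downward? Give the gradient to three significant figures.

|i_v| ≈ 0.0128; vertical flow is downward

Total head at OW-7: h = 269.36 m (water level in the standpipe).
Total head at OW-10: h = 268.62 m.
Δh = h(OW-7) − h(OW-10) = 269.36 − 268.62 = 0.74 m.
Vertical separation Δz = 263.47 − 205.63 = 57.84 m.
|i_v| = |Δh| / Δz = 0.74 / 57.84 = 0.0128.
Head is higher in the shallow piezometer, so vertical flow is downward (recharge condition).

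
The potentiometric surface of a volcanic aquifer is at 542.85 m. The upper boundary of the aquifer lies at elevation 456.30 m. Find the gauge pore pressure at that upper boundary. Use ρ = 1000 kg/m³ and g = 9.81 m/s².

Pressure head at the aquifer top: ψ = h − z = 542.85 − 456.30 = 86.55 m.
P = ρgψ = 1000 × 9.81 × 86.55 = 849056 Pa ≈ 849 kPa.

P ≈ 849 kPa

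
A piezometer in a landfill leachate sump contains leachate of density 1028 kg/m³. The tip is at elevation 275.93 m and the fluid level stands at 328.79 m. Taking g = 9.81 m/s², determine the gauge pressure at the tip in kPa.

Pressure head ψ = h − z = 328.79 − 275.93 = 52.86 m.
P = ρgψ = 1028 × 9.81 × 52.86 = 533076 Pa ≈ 533 kPa.

P ≈ 533 kPa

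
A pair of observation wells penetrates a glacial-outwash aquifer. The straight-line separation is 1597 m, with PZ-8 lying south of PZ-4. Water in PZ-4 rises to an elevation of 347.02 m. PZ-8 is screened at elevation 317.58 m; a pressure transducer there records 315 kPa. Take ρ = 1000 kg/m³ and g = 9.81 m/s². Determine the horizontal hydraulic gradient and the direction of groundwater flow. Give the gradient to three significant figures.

i ≈ 0.00167; groundwater flows toward the north

Total head at PZ-4: h = 347.02 m (water level in the piezometer is the total head).
Pressure head at PZ-8: ψ = P/(ρg) = 315×1000 / (1000 × 9.81) = 32.11 m.
Total head at PZ-8: h = z + ψ = 317.58 + 32.11 = 349.69 m.
Head difference: h(PZ-4) − h(PZ-8) = 347.02 − 349.69 = -2.67 m.
Hydraulic gradient: i = |Δh| / L = 2.67 / 1597 = 0.00167.
Flow is from higher to lower head: from PZ-8 toward PZ-4, i.e. toward the north.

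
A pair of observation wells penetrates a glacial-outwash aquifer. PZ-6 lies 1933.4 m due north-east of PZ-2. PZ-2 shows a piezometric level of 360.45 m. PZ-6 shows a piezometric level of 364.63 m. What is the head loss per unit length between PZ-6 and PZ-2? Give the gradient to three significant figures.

Total head at PZ-2: h = 360.45 m (water level in the piezometer is the total head).
Total head at PZ-6: h = 364.63 m (water level in the piezometer is the total head).
Head difference: h(PZ-2) − h(PZ-6) = 360.45 − 364.63 = -4.18 m.
Hydraulic gradient: i = |Δh| / L = 4.18 / 1933.4 = 0.00216.

i ≈ 0.00216 m/m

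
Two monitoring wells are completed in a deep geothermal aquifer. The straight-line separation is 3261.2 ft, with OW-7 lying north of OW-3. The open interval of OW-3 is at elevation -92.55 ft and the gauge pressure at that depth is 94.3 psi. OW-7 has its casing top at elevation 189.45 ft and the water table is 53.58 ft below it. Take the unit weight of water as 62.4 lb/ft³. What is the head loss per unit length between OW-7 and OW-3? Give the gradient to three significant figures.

Pressure head at OW-3: ψ = 144·P/γ = 144 × 94.3 / 62.4 = 217.62 ft.
Total head at OW-3: h = z + ψ = -92.55 + 217.62 = 125.07 ft.
Total head at OW-7: h = 189.45 − 53.58 = 135.87 ft.
Head difference: h(OW-3) − h(OW-7) = 125.07 − 135.87 = -10.80 ft.
Hydraulic gradient: i = |Δh| / L = 10.80 / 3261.2 = 0.00331.

i ≈ 0.00331 ft/ft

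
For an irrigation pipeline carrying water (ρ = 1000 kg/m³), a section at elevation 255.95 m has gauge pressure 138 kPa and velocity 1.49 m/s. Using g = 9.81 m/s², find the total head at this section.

Pressure head ψ = P/(ρg) = 138×1000 / (1000 × 9.81) = 14.07 m.
Velocity head = v²/(2g) = 1.49² / (2 × 9.81) = 0.113 m.
h = z + ψ + v²/(2g) = 255.95 + 14.07 + 0.113 = 270.13 m.

h ≈ 270.13 m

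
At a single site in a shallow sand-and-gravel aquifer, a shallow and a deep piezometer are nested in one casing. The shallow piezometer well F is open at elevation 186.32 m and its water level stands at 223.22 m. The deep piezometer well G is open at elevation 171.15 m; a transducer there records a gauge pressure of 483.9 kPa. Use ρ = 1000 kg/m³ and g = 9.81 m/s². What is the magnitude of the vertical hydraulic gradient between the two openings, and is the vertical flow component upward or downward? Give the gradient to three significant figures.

|i_v| ≈ 0.181; vertical flow is downward

Total head at well F: h = 223.22 m (water level in the standpipe).
Pressure head at well G: ψ = P/(ρg) = 483.9×1000 / (1000 × 9.81) = 49.33 m.
Total head at well G: h = z + ψ = 171.15 + 49.33 = 220.48 m.
Δh = h(well F) − h(well G) = 223.22 − 220.48 = 2.74 m.
Vertical separation Δz = 186.32 − 171.15 = 15.17 m.
|i_v| = |Δh| / Δz = 2.74 / 15.17 = 0.181.
Head is higher in the shallow piezometer, so vertical flow is downward (recharge condition).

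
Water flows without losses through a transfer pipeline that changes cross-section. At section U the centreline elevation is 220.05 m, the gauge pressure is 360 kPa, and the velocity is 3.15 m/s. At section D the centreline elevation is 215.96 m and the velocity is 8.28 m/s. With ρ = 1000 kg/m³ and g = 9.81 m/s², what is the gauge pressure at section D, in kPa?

P₂ ≈ 371 kPa

Pressure head at U: ψ₁ = P₁/(ρg) = 360×1000 / (1000 × 9.81) = 36.70 m.
Velocity heads: v₁²/2g = 3.15²/19.62 = 0.506 m; v₂²/2g = 8.28²/19.62 = 3.494 m.
Total head H = z₁ + ψ₁ + v₁²/2g = 220.05 + 36.70 + 0.506 = 257.26 m.
ψ₂ = H − z₂ − v₂²/2g = 257.26 − 215.96 − 3.494 = 37.81 m.
P₂ = ρgψ₂ = 1000 × 9.81 × 37.81 ≈ 371 kPa.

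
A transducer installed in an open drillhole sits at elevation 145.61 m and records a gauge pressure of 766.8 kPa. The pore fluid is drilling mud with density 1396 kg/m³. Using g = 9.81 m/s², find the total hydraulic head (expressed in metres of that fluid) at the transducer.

h ≈ 201.60 m

ψ = P/(ρg) = 766.8×1000 / (1396 × 9.81) = 55.99 m.
h = z + ψ = 145.61 + 55.99 = 201.60 m.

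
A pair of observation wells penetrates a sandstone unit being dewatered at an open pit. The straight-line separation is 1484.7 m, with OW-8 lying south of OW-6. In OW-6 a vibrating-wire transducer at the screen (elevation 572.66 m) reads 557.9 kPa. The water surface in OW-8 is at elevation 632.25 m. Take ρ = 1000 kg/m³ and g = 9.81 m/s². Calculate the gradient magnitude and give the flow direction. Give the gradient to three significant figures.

i ≈ 0.00183; groundwater flows toward the north

Pressure head at OW-6: ψ = P/(ρg) = 557.9×1000 / (1000 × 9.81) = 56.87 m.
Total head at OW-6: h = z + ψ = 572.66 + 56.87 = 629.53 m.
Total head at OW-8: h = 632.25 m (water level in the piezometer is the total head).
Head difference: h(OW-6) − h(OW-8) = 629.53 − 632.25 = -2.72 m.
Hydraulic gradient: i = |Δh| / L = 2.72 / 1484.7 = 0.00183.
Flow is from higher to lower head: from OW-8 toward OW-6, i.e. toward the north.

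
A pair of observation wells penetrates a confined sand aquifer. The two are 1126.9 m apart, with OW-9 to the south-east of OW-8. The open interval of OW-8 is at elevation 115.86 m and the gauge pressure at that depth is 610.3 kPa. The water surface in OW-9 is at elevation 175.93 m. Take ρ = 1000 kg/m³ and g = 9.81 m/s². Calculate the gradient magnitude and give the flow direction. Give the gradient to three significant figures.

Pressure head at OW-8: ψ = P/(ρg) = 610.3×1000 / (1000 × 9.81) = 62.21 m.
Total head at OW-8: h = z + ψ = 115.86 + 62.21 = 178.07 m.
Total head at OW-9: h = 175.93 m (water level in the piezometer is the total head).
Head difference: h(OW-8) − h(OW-9) = 178.07 − 175.93 = 2.14 m.
Hydraulic gradient: i = |Δh| / L = 2.14 / 1126.9 = 0.00190.
Flow is from higher to lower head: from OW-8 toward OW-9, i.e. toward the south-east.

i ≈ 0.00190; groundwater flows toward the south-east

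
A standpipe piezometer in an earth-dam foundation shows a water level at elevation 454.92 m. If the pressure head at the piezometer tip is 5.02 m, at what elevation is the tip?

z ≈ 449.90 m

z = h − ψ = 454.92 − 5.02 = 449.90 m.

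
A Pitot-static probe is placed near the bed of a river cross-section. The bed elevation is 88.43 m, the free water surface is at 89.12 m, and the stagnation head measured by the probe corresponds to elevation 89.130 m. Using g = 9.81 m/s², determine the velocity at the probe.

v ≈ 0.443 m/s

Near the bed, under hydrostatic conditions, the piezometric head (z + ψ) equals the free-surface elevation, 89.12 m.
Velocity head = total − piezometric = 89.130 − 89.12 = 0.010 m.
v = √(2g·h_v) = √(2 × 9.81 × 0.010) = 0.443 m/s.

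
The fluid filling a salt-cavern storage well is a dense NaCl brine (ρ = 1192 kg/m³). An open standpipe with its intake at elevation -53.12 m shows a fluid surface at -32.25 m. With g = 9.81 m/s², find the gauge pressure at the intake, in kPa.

P ≈ 244 kPa

Pressure head ψ = h − z = -32.25 − (-53.12) = 20.87 m.
P = ρgψ = 1192 × 9.81 × 20.87 = 244044 Pa ≈ 244 kPa.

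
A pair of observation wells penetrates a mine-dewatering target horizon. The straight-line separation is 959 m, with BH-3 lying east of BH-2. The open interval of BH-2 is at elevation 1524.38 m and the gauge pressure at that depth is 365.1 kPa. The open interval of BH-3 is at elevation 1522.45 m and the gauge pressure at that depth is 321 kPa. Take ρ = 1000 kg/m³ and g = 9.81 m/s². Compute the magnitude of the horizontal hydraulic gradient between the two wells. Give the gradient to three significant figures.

i ≈ 0.00670

Pressure head at BH-2: ψ = P/(ρg) = 365.1×1000 / (1000 × 9.81) = 37.22 m.
Total head at BH-2: h = z + ψ = 1524.38 + 37.22 = 1561.60 m.
Pressure head at BH-3: ψ = P/(ρg) = 321×1000 / (1000 × 9.81) = 32.72 m.
Total head at BH-3: h = z + ψ = 1522.45 + 32.72 = 1555.17 m.
Head difference: h(BH-2) − h(BH-3) = 1561.60 − 1555.17 = 6.43 m.
Hydraulic gradient: i = |Δh| / L = 6.43 / 959 = 0.00670.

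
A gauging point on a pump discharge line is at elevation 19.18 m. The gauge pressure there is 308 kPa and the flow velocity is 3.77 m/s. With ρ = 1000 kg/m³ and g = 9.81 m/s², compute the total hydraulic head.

h ≈ 51.30 m

Pressure head ψ = P/(ρg) = 308×1000 / (1000 × 9.81) = 31.40 m.
Velocity head = v²/(2g) = 3.77² / (2 × 9.81) = 0.724 m.
h = z + ψ + v²/(2g) = 19.18 + 31.40 + 0.724 = 51.30 m.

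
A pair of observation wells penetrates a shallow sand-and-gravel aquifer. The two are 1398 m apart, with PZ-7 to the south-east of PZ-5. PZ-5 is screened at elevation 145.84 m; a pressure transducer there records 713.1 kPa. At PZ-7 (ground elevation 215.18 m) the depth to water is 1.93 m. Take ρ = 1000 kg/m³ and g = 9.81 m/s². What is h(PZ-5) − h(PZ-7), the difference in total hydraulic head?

Δh ≈ 5.28 m

Pressure head at PZ-5: ψ = P/(ρg) = 713.1×1000 / (1000 × 9.81) = 72.69 m.
Total head at PZ-5: h = z + ψ = 145.84 + 72.69 = 218.53 m.
Total head at PZ-7: h = 215.18 − 1.93 = 213.25 m.
Head difference: h(PZ-5) − h(PZ-7) = 218.53 − 213.25 = 5.28 m.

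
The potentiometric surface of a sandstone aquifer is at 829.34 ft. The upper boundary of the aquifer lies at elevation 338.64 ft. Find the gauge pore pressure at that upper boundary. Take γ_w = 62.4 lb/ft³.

P ≈ 213 psi

Pressure head at the aquifer top: ψ = h − z = 829.34 − 338.64 = 490.70 ft.
P = γψ/144 = 62.4 × 490.70 / 144 = 213 psi.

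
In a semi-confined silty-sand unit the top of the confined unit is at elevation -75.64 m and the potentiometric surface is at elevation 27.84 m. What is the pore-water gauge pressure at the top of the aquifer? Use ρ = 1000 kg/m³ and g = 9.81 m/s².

Pressure head at the aquifer top: ψ = h − z = 27.84 − (-75.64) = 103.48 m.
P = ρgψ = 1000 × 9.81 × 103.48 = 1015139 Pa ≈ 1020 kPa.

P ≈ 1020 kPa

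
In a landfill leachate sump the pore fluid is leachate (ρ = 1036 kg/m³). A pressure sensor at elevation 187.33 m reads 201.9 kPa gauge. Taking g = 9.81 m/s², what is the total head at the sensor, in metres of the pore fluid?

ψ = P/(ρg) = 201.9×1000 / (1036 × 9.81) = 19.87 m.
h = z + ψ = 187.33 + 19.87 = 207.20 m.

h ≈ 207.20 m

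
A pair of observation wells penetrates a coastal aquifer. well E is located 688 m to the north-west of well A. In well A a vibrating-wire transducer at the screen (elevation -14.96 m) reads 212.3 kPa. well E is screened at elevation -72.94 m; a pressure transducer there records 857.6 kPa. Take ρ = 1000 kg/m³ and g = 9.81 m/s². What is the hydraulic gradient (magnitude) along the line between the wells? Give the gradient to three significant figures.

Pressure head at well A: ψ = P/(ρg) = 212.3×1000 / (1000 × 9.81) = 21.64 m.
Total head at well A: h = z + ψ = -14.96 + 21.64 = 6.68 m.
Pressure head at well E: ψ = P/(ρg) = 857.6×1000 / (1000 × 9.81) = 87.42 m.
Total head at well E: h = z + ψ = -72.94 + 87.42 = 14.48 m.
Head difference: h(well A) − h(well E) = 6.68 − 14.48 = -7.80 m.
Hydraulic gradient: i = |Δh| / L = 7.80 / 688 = 0.0113.

i ≈ 0.0113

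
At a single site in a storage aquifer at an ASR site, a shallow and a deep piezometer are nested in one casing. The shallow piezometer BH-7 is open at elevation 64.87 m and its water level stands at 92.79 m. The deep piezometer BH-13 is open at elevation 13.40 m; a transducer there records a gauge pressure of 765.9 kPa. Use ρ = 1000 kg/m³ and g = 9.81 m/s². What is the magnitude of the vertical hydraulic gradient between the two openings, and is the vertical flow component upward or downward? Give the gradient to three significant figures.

Total head at BH-7: h = 92.79 m (water level in the standpipe).
Pressure head at BH-13: ψ = P/(ρg) = 765.9×1000 / (1000 × 9.81) = 78.07 m.
Total head at BH-13: h = z + ψ = 13.40 + 78.07 = 91.47 m.
Δh = h(BH-7) − h(BH-13) = 92.79 − 91.47 = 1.32 m.
Vertical separation Δz = 64.87 − 13.40 = 51.47 m.
|i_v| = |Δh| / Δz = 1.32 / 51.47 = 0.0256.
Head is higher in the shallow piezometer, so vertical flow is downward (recharge condition).

|i_v| ≈ 0.0256; vertical flow is downward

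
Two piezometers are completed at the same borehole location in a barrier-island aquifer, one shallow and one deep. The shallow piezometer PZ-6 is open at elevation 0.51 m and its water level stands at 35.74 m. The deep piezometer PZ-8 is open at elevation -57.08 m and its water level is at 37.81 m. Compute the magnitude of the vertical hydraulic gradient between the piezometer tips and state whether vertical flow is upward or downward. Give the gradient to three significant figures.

Total head at PZ-6: h = 35.74 m (water level in the standpipe).
Total head at PZ-8: h = 37.81 m.
Δh = h(PZ-6) − h(PZ-8) = 35.74 − 37.81 = -2.07 m.
Vertical separation Δz = 0.51 − (-57.08) = 57.59 m.
|i_v| = |Δh| / Δz = 2.07 / 57.59 = 0.0359.
Head is higher in the deep piezometer, so vertical flow is upward (discharge condition).

|i_v| ≈ 0.0359; vertical flow is upward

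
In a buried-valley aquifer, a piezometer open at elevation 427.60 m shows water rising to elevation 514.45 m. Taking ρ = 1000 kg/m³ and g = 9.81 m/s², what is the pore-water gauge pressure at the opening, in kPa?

Pressure head ψ = h − z = 514.45 − 427.60 = 86.85 m.
P = ρgψ = 1000 × 9.81 × 86.85 = 851998 Pa ≈ 852 kPa.

P ≈ 852 kPa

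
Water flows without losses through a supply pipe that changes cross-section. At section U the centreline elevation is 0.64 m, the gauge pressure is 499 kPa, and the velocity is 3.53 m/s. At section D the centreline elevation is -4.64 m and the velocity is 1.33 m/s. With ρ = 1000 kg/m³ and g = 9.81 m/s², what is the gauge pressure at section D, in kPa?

Pressure head at U: ψ₁ = P₁/(ρg) = 499×1000 / (1000 × 9.81) = 50.87 m.
Velocity heads: v₁²/2g = 3.53²/19.62 = 0.635 m; v₂²/2g = 1.33²/19.62 = 0.090 m.
Total head H = z₁ + ψ₁ + v₁²/2g = 0.64 + 50.87 + 0.635 = 52.14 m.
ψ₂ = H − z₂ − v₂²/2g = 52.14 − (-4.64) − 0.090 = 56.69 m.
P₂ = ρgψ₂ = 1000 × 9.81 × 56.69 ≈ 556 kPa.

P₂ ≈ 556 kPa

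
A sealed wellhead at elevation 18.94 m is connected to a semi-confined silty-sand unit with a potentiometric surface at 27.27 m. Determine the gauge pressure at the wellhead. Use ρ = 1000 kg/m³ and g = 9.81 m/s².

Head above the cap: Δh = 27.27 − 18.94 = 8.33 m.
P = ρgΔh = 1000 × 9.81 × 8.33 = 81717 Pa ≈ 81.7 kPa.

P ≈ 81.7 kPa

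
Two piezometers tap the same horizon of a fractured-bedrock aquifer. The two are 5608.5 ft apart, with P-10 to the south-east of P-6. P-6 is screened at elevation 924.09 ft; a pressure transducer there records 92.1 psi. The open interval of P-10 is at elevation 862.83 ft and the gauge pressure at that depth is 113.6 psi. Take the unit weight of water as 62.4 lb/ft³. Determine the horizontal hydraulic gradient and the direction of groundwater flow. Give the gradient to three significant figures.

i ≈ 0.00208; groundwater flows toward the south-east

Pressure head at P-6: ψ = 144·P/γ = 144 × 92.1 / 62.4 = 212.54 ft.
Total head at P-6: h = z + ψ = 924.09 + 212.54 = 1136.63 ft.
Pressure head at P-10: ψ = 144·P/γ = 144 × 113.6 / 62.4 = 262.15 ft.
Total head at P-10: h = z + ψ = 862.83 + 262.15 = 1124.98 ft.
Head difference: h(P-6) − h(P-10) = 1136.63 − 1124.98 = 11.65 ft.
Hydraulic gradient: i = |Δh| / L = 11.65 / 5608.5 = 0.00208.
Flow is from higher to lower head: from P-6 toward P-10, i.e. toward the south-east.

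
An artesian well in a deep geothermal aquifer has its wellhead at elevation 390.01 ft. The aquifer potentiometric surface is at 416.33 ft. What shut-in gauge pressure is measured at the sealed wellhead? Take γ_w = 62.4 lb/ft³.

Head above the cap: Δh = 416.33 − 390.01 = 26.32 ft.
P = γΔh/144 = 62.4 × 26.32 / 144 = 11.4 psi.

P ≈ 11.4 psi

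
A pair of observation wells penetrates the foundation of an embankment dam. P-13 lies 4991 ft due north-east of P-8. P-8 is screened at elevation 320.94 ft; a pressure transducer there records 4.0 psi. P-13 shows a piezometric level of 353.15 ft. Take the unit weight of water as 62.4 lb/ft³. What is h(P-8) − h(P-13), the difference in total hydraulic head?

Δh ≈ -22.98 ft

Pressure head at P-8: ψ = 144·P/γ = 144 × 4.0 / 62.4 = 9.23 ft.
Total head at P-8: h = z + ψ = 320.94 + 9.23 = 330.17 ft.
Total head at P-13: h = 353.15 ft (water level in the piezometer is the total head).
Head difference: h(P-8) − h(P-13) = 330.17 − 353.15 = -22.98 ft.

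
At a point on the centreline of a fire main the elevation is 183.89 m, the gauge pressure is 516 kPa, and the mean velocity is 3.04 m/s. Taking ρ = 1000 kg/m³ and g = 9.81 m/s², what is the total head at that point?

Pressure head ψ = P/(ρg) = 516×1000 / (1000 × 9.81) = 52.60 m.
Velocity head = v²/(2g) = 3.04² / (2 × 9.81) = 0.471 m.
h = z + ψ + v²/(2g) = 183.89 + 52.60 + 0.471 = 236.96 m.

h ≈ 236.96 m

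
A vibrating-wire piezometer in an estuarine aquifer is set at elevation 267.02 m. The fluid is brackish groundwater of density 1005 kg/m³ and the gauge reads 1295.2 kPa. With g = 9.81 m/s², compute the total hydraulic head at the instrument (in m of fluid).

ψ = P/(ρg) = 1295.2×1000 / (1005 × 9.81) = 131.37 m.
h = z + ψ = 267.02 + 131.37 = 398.39 m.

h ≈ 398.39 m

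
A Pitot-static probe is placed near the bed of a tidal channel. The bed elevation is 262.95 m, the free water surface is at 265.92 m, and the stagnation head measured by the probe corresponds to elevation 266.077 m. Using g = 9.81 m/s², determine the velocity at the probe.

v ≈ 1.76 m/s

Near the bed, under hydrostatic conditions, the piezometric head (z + ψ) equals the free-surface elevation, 265.92 m.
Velocity head = total − piezometric = 266.077 − 265.92 = 0.157 m.
v = √(2g·h_v) = √(2 × 9.81 × 0.157) = 1.76 m/s.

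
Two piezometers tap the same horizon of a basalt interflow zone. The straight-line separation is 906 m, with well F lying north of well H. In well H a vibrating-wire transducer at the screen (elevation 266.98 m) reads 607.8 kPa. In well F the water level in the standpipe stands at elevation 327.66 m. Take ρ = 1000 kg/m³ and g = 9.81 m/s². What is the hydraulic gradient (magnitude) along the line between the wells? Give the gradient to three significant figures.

i ≈ 0.00141

Pressure head at well H: ψ = P/(ρg) = 607.8×1000 / (1000 × 9.81) = 61.96 m.
Total head at well H: h = z + ψ = 266.98 + 61.96 = 328.94 m.
Total head at well F: h = 327.66 m (water level in the piezometer is the total head).
Head difference: h(well H) − h(well F) = 328.94 − 327.66 = 1.28 m.
Hydraulic gradient: i = |Δh| / L = 1.28 / 906 = 0.00141.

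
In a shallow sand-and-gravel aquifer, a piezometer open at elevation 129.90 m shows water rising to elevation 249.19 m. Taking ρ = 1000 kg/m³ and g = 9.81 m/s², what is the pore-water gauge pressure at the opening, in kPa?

Pressure head ψ = h − z = 249.19 − 129.90 = 119.29 m.
P = ρgψ = 1000 × 9.81 × 119.29 = 1170235 Pa ≈ 1170 kPa.

P ≈ 1170 kPa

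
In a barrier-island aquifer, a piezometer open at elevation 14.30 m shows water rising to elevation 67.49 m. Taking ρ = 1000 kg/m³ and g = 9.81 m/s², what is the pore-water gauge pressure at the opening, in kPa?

Pressure head ψ = h − z = 67.49 − 14.30 = 53.19 m.
P = ρgψ = 1000 × 9.81 × 53.19 = 521794 Pa ≈ 522 kPa.

P ≈ 522 kPa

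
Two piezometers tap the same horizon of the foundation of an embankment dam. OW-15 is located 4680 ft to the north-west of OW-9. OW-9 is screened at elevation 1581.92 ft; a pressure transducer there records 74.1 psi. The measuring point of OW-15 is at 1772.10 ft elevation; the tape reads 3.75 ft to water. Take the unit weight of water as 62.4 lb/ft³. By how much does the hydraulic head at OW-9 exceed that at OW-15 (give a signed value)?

Δh ≈ -15.43 ft

Pressure head at OW-9: ψ = 144·P/γ = 144 × 74.1 / 62.4 = 171.00 ft.
Total head at OW-9: h = z + ψ = 1581.92 + 171.00 = 1752.92 ft.
Total head at OW-15: h = 1772.10 − 3.75 = 1768.35 ft.
Head difference: h(OW-9) − h(OW-15) = 1752.92 − 1768.35 = -15.43 ft.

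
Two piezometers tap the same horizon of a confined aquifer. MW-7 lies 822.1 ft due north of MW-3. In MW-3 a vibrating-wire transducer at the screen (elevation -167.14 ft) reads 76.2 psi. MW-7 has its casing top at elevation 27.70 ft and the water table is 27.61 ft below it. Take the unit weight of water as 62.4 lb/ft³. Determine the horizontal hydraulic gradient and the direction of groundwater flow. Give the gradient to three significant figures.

Pressure head at MW-3: ψ = 144·P/γ = 144 × 76.2 / 62.4 = 175.85 ft.
Total head at MW-3: h = z + ψ = -167.14 + 175.85 = 8.71 ft.
Total head at MW-7: h = 27.70 − 27.61 = 0.09 ft.
Head difference: h(MW-3) − h(MW-7) = 8.71 − 0.09 = 8.62 ft.
Hydraulic gradient: i = |Δh| / L = 8.62 / 822.1 = 0.0105.
Flow is from higher to lower head: from MW-3 toward MW-7, i.e. toward the north.

i ≈ 0.0105; groundwater flows toward the north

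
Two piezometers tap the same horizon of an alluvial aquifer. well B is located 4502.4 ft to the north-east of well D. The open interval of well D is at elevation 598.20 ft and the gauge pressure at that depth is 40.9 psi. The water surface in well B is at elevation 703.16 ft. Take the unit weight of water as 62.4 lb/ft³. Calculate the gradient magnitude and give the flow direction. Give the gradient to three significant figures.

i ≈ 0.00235; groundwater flows toward the south-west

Pressure head at well D: ψ = 144·P/γ = 144 × 40.9 / 62.4 = 94.38 ft.
Total head at well D: h = z + ψ = 598.20 + 94.38 = 692.58 ft.
Total head at well B: h = 703.16 ft (water level in the piezometer is the total head).
Head difference: h(well D) − h(well B) = 692.58 − 703.16 = -10.58 ft.
Hydraulic gradient: i = |Δh| / L = 10.58 / 4502.4 = 0.00235.
Flow is from higher to lower head: from well B toward well D, i.e. toward the south-west.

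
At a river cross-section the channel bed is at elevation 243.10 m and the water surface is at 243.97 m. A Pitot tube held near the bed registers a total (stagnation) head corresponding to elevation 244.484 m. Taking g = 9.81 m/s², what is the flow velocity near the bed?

v ≈ 3.18 m/s

Near the bed, under hydrostatic conditions, the piezometric head (z + ψ) equals the free-surface elevation, 243.97 m.
Velocity head = total − piezometric = 244.484 − 243.97 = 0.514 m.
v = √(2g·h_v) = √(2 × 9.81 × 0.514) = 3.18 m/s.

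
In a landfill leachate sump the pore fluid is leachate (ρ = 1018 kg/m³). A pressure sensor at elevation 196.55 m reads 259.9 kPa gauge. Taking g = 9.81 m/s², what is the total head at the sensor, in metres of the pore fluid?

ψ = P/(ρg) = 259.9×1000 / (1018 × 9.81) = 26.02 m.
h = z + ψ = 196.55 + 26.02 = 222.57 m.

h ≈ 222.57 m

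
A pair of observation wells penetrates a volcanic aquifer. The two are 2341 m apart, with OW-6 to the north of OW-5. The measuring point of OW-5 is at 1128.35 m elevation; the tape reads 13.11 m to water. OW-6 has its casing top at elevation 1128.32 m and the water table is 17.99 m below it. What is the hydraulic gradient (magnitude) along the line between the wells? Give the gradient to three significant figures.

i ≈ 0.00210

Total head at OW-5: h = 1128.35 − 13.11 = 1115.24 m.
Total head at OW-6: h = 1128.32 − 17.99 = 1110.33 m.
Head difference: h(OW-5) − h(OW-6) = 1115.24 − 1110.33 = 4.91 m.
Hydraulic gradient: i = |Δh| / L = 4.91 / 2341 = 0.00210.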